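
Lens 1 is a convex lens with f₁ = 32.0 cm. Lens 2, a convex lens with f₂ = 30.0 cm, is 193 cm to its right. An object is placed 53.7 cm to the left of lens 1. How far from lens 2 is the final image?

Lens 1: 1/d_i1 = 1/f₁ − 1/d_o1 = 1/(32.0) − 1/(53.7) = 0.01263, so d_i1 = 79.19 cm.
The intermediate image is 79.19 cm to the right of lens 1, which is 193 − (79.19) = 113.8 cm to the left of lens 2, so d_o2 = +113.8 cm.
Lens 2: 1/d_i2 = 1/f₂ − 1/d_o2 = 1/(30.0) − 1/(113.8) = 0.02455, so d_i2 = 40.7 cm.
The final image is real, 40.7 cm to the right of lens 2 (overall magnification ≈ 0.53).

40.7 cm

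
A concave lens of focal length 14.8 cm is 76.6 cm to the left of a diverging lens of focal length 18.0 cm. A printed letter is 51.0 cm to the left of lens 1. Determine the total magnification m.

m = +0.0382

f₁ = −14.8 cm (diverging).
Lens 1: 1/d_i1 = 1/(-14.8) − 1/(51.0) = -0.08718, so d_i1 = -11.47 cm; m₁ = −d_i1/d_o1 = +0.2249.
d_o2 = 76.6 − (-11.47) = 88.07 cm.
f₂ = −18.0 cm (diverging).
Lens 2: 1/d_i2 = 1/(-18.0) − 1/(88.07) = -0.06691, so d_i2 = -14.95 cm; m₂ = −d_i2/d_o2 = +0.1697.
m = m₁·m₂ = (+0.2249)(+0.1697) = +0.0382.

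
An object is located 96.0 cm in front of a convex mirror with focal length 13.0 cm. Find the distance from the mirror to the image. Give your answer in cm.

For a convex mirror, f = -13.0 cm.
Mirror equation: 1/d_i = 1/f − 1/d_o = 1/(-13.00) − 1/(96.0) = -0.07692 − 0.01042 = -0.08734, so d_i = -11.4 cm.
The image is virtual, upright and reduced, behind the mirror.

11.4 cm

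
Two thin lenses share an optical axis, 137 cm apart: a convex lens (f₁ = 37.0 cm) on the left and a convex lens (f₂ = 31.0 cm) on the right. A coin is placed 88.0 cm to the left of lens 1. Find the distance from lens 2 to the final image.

Lens 1: 1/d_i1 = 1/f₁ − 1/d_o1 = 1/(37.0) − 1/(88.0) = 0.01566, so d_i1 = 63.84 cm.
The intermediate image is 63.84 cm to the right of lens 1, which is 137 − (63.84) = 73.16 cm to the left of lens 2, so d_o2 = +73.16 cm.
Lens 2: 1/d_i2 = 1/f₂ − 1/d_o2 = 1/(31.0) − 1/(73.16) = 0.01859, so d_i2 = 53.8 cm.
The final image is real, 53.8 cm to the right of lens 2 (overall magnification ≈ 0.53).

53.8 cm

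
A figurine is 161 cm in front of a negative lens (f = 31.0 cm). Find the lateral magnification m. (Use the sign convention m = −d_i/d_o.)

For a negative lens, f = -31.0 cm.
1/d_i = 1/f − 1/d_o = 1/(-31.00) − 1/(161) = -0.03847, so d_i = -25.99 cm.
m = −d_i/d_o = −(-25.99)/(161) = +0.161.
The image is virtual, upright and reduced, on the same side as the object.

m = +0.161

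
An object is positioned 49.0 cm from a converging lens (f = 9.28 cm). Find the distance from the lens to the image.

Thin-lens equation: 1/v = 1/f − 1/u = 1/(9.280) − 1/(49.0) = 0.1078 − 0.02041 = 0.08735, so v = 11.4 cm.
The image is real, inverted and reduced, on the far side of the lens.

11.4 cm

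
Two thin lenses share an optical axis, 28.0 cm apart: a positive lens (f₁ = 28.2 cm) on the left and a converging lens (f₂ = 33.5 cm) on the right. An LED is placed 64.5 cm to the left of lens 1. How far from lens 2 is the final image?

13.3 cm

Lens 1: 1/d_i1 = 1/f₁ − 1/d_o1 = 1/(28.2) − 1/(64.5) = 0.01996, so d_i1 = 50.11 cm.
The intermediate image is 50.11 cm to the right of lens 1, which lies 22.11 cm to the right of lens 2 — a virtual object — so d_o2 = −22.11 cm.
Lens 2: 1/d_i2 = 1/f₂ − 1/d_o2 = 1/(33.5) − 1/(-22.11) = 0.07508, so d_i2 = 13.3 cm.
The final image is real, 13.3 cm to the right of lens 2 (overall magnification ≈ -0.47).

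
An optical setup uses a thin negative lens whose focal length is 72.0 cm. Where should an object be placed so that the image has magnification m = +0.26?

205 cm

For a negative lens, f = -72.0 cm.
m = −d_i/d_o ⇒ d_i = −m·d_o.
1/f = 1/d_o + 1/d_i = 1/d_o − 1/(m·d_o) = (1 − 1/m)/d_o, so d_o = f(1 − 1/m) = (-72.00)(1 − 1/(+0.26)) = 205 cm.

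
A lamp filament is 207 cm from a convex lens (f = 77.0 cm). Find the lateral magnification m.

1/d_i = 1/f − 1/d_o = 1/(77.00) − 1/(207) = 0.008156, so d_i = 122.6 cm.
m = −d_i/d_o = −(122.6)/(207) = -0.592.
The image is real, inverted and reduced, on the far side of the lens.

m = -0.592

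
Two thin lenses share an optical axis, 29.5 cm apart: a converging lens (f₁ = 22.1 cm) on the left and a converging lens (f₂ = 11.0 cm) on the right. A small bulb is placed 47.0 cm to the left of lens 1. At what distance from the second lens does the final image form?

5.79 cm

Lens 1: 1/d_i1 = 1/f₁ − 1/d_o1 = 1/(22.1) − 1/(47.0) = 0.02397, so d_i1 = 41.71 cm.
The intermediate image is 41.71 cm to the right of lens 1, which lies 12.21 cm to the right of lens 2 — a virtual object — so d_o2 = −12.21 cm.
Lens 2: 1/d_i2 = 1/f₂ − 1/d_o2 = 1/(11.0) − 1/(-12.21) = 0.1728, so d_i2 = 5.79 cm.
The final image is real, 5.79 cm to the right of lens 2 (overall magnification ≈ -0.42).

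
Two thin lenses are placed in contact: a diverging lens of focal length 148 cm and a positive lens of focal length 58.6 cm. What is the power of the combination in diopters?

P₁ = 1/f₁ = 1/(-1.48 m) = -0.6757 D; P₂ = 1/f₂ = 1/(0.586 m) = +1.706 D.
For thin lenses in contact, P = P₁ + P₂ = (-0.6757) + (+1.706) = +1.03 D.

P = +1.03 D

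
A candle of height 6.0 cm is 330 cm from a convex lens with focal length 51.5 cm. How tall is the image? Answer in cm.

1.11 cm

1/d_i = 1/f − 1/d_o = 1/(51.50) − 1/(330) = 0.01639, so d_i = 61.02 cm.
m = −d_i/d_o = -0.1849.
|h_i| = |m|·h_o = 0.1849 × 6.0 = 1.11 cm. The image is real, inverted and reduced, on the far side of the lens.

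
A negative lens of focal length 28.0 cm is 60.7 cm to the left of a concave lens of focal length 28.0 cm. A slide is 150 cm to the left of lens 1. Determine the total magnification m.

m = +0.0392

f₁ = −28.0 cm (diverging).
Lens 1: 1/d_i1 = 1/(-28.0) − 1/(150) = -0.04238, so d_i1 = -23.60 cm; m₁ = −d_i1/d_o1 = +0.1573.
d_o2 = 60.7 − (-23.60) = 84.30 cm.
f₂ = −28.0 cm (diverging).
Lens 2: 1/d_i2 = 1/(-28.0) − 1/(84.30) = -0.04758, so d_i2 = -21.02 cm; m₂ = −d_i2/d_o2 = +0.2493.
m = m₁·m₂ = (+0.1573)(+0.2493) = +0.0392.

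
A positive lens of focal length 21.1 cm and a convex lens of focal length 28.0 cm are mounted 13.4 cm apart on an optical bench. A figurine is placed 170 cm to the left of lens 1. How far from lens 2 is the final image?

7.74 cm

Lens 1: 1/d_i1 = 1/f₁ − 1/d_o1 = 1/(21.1) − 1/(170) = 0.04151, so d_i1 = 24.09 cm.
The intermediate image is 24.09 cm to the right of lens 1, which lies 10.69 cm to the right of lens 2 — a virtual object — so d_o2 = −10.69 cm.
Lens 2: 1/d_i2 = 1/f₂ − 1/d_o2 = 1/(28.0) − 1/(-10.69) = 0.1293, so d_i2 = 7.74 cm.
The final image is real, 7.74 cm to the right of lens 2 (overall magnification ≈ -0.10).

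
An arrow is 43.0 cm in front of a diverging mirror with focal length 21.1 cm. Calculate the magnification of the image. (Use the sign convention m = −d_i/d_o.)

For a diverging mirror, f = -21.1 cm.
1/d_i = 1/f − 1/d_o = 1/(-21.10) − 1/(43.0) = -0.07065, so d_i = -14.15 cm.
m = −d_i/d_o = −(-14.15)/(43.0) = +0.329.
The image is virtual, upright and reduced, behind the mirror.

m = +0.329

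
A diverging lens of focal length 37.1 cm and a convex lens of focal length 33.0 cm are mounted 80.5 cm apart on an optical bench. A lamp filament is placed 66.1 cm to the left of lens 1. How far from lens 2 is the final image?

48.3 cm

Lens 1 is diverging, so f₁ = −37.1 cm.
Lens 1: 1/d_i1 = 1/f₁ − 1/d_o1 = 1/(-37.1) − 1/(66.1) = -0.04208, so d_i1 = -23.76 cm.
The intermediate image is 23.76 cm to the left of lens 1 (virtual), which is 80.5 − (-23.76) = 104.3 cm to the left of lens 2, so d_o2 = +104.3 cm.
Lens 2: 1/d_i2 = 1/f₂ − 1/d_o2 = 1/(33.0) − 1/(104.3) = 0.02072, so d_i2 = 48.3 cm.
The final image is real, 48.3 cm to the right of lens 2 (overall magnification ≈ -0.17).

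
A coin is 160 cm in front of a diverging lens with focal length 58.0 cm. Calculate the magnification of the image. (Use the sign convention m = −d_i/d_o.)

For a diverging lens, f = -58.0 cm.
1/d_i = 1/f − 1/d_o = 1/(-58.00) − 1/(160) = -0.02349, so d_i = -42.57 cm.
m = −d_i/d_o = −(-42.57)/(160) = +0.266.
The image is virtual, upright and reduced, on the same side as the object.

m = +0.266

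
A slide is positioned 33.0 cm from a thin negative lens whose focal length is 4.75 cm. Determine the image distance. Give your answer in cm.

For a negative lens, f = -4.75 cm.
Thin-lens equation: 1/q = 1/f − 1/p = 1/(-4.750) − 1/(33.0) = -0.2105 − 0.03030 = -0.2408, so q = -4.15 cm.
The image is virtual, upright and reduced, on the same side as the object.

4.15 cm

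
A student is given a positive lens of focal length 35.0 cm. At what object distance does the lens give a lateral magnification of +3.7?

m = −d_i/d_o ⇒ d_i = −m·d_o.
1/f = 1/d_o + 1/d_i = 1/d_o − 1/(m·d_o) = (1 − 1/m)/d_o, so d_o = f(1 − 1/m) = (35.00)(1 − 1/(+3.7)) = 25.5 cm.

25.5 cm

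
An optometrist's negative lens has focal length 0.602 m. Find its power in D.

P = -1.66 D

For a negative lens, f = −0.602 m.
P = 1/f = 1/(-0.602 m) = -1.66 D.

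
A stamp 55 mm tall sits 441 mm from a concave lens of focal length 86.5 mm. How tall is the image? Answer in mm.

For a concave lens, f = -86.5 mm.
1/d_i = 1/f − 1/d_o = 1/(-86.50) − 1/(441) = -0.01383, so d_i = -72.32 mm.
m = −d_i/d_o = +0.1640.
|h_i| = |m|·h_o = 0.1640 × 55 = 9.02 mm. The image is virtual, upright and reduced, on the same side as the object.

9.02 mm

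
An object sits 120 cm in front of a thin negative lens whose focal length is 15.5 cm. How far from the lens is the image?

For a negative lens, f = -15.5 cm.
Lens equation: 1/v = 1/f − 1/u = 1/(-15.50) − 1/(120) = -0.06452 − 0.008333 = -0.07285, so v = -13.7 cm.
The image is virtual, upright and reduced, on the same side as the object.

13.7 cm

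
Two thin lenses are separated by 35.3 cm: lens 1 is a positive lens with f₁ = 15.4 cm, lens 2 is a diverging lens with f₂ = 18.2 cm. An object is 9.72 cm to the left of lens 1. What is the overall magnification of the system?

Lens 1: 1/d_i1 = 1/(15.4) − 1/(9.72) = -0.03795, so d_i1 = -26.35 cm; m₁ = −d_i1/d_o1 = +2.711.
d_o2 = 35.3 − (-26.35) = 61.65 cm.
f₂ = −18.2 cm (diverging).
Lens 2: 1/d_i2 = 1/(-18.2) − 1/(61.65) = -0.07117, so d_i2 = -14.05 cm; m₂ = −d_i2/d_o2 = +0.2279.
m = m₁·m₂ = (+2.711)(+0.2279) = +0.618.

m = +0.618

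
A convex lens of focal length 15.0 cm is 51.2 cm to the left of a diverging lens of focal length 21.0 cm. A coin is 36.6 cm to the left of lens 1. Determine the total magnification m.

m = -0.312

Lens 1: 1/d_i1 = 1/(15.0) − 1/(36.6) = 0.03934, so d_i1 = 25.42 cm; m₁ = −d_i1/d_o1 = -0.6945.
d_o2 = 51.2 − (25.42) = 25.78 cm.
f₂ = −21.0 cm (diverging).
Lens 2: 1/d_i2 = 1/(-21.0) − 1/(25.78) = -0.08641, so d_i2 = -11.57 cm; m₂ = −d_i2/d_o2 = +0.4489.
m = m₁·m₂ = (-0.6945)(+0.4489) = -0.312.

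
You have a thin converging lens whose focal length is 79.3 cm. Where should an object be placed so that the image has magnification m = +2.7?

m = −d_i/d_o ⇒ d_i = −m·d_o.
1/f = 1/d_o + 1/d_i = 1/d_o − 1/(m·d_o) = (1 − 1/m)/d_o, so d_o = f(1 − 1/m) = (79.30)(1 − 1/(+2.7)) = 49.9 cm.

49.9 cm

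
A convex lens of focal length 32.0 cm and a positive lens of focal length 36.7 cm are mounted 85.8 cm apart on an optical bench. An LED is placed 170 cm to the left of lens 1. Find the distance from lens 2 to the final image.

Lens 1: 1/d_i1 = 1/f₁ − 1/d_o1 = 1/(32.0) − 1/(170) = 0.02537, so d_i1 = 39.42 cm.
The intermediate image is 39.42 cm to the right of lens 1, which is 85.8 − (39.42) = 46.38 cm to the left of lens 2, so d_o2 = +46.38 cm.
Lens 2: 1/d_i2 = 1/f₂ − 1/d_o2 = 1/(36.7) − 1/(46.38) = 0.005687, so d_i2 = 176 cm.
The final image is real, 176 cm to the right of lens 2 (overall magnification ≈ 0.88).

176 cm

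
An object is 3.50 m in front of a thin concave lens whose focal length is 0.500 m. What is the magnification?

m = +0.125

For a concave lens, f = -0.500 m.
1/d_i = 1/f − 1/d_o = 1/(-0.5000) − 1/(3.50) = -2.286, so d_i = -0.4375 m.
m = −d_i/d_o = −(-0.4375)/(3.50) = +0.125.
The image is virtual, upright and reduced, on the same side as the object.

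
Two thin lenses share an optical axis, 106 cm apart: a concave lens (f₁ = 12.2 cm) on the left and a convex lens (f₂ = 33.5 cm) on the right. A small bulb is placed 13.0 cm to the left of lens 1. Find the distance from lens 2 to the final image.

47.7 cm

Lens 1 is diverging, so f₁ = −12.2 cm.
Lens 1: 1/d_i1 = 1/f₁ − 1/d_o1 = 1/(-12.2) − 1/(13.0) = -0.1589, so d_i1 = -6.294 cm.
The intermediate image is 6.294 cm to the left of lens 1 (virtual), which is 106 − (-6.294) = 112.3 cm to the left of lens 2, so d_o2 = +112.3 cm.
Lens 2: 1/d_i2 = 1/f₂ − 1/d_o2 = 1/(33.5) − 1/(112.3) = 0.02095, so d_i2 = 47.7 cm.
The final image is real, 47.7 cm to the right of lens 2 (overall magnification ≈ -0.21).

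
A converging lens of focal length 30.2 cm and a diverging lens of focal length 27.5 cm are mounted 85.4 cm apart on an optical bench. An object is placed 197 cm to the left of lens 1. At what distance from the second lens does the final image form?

17.7 cm

Lens 1: 1/d_i1 = 1/f₁ − 1/d_o1 = 1/(30.2) − 1/(197) = 0.02804, so d_i1 = 35.67 cm.
The intermediate image is 35.67 cm to the right of lens 1, which is 85.4 − (35.67) = 49.73 cm to the left of lens 2, so d_o2 = +49.73 cm.
Lens 2 is diverging, so f₂ = −27.5 cm.
Lens 2: 1/d_i2 = 1/f₂ − 1/d_o2 = 1/(-27.5) − 1/(49.73) = -0.05647, so d_i2 = -17.7 cm.
The final image is virtual, 17.7 cm to the left of lens 2 (overall magnification ≈ -0.064).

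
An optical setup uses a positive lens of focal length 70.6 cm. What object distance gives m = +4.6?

55.3 cm

m = −d_i/d_o ⇒ d_i = −m·d_o.
1/f = 1/d_o + 1/d_i = 1/d_o − 1/(m·d_o) = (1 − 1/m)/d_o, so d_o = f(1 − 1/m) = (70.60)(1 − 1/(+4.6)) = 55.3 cm.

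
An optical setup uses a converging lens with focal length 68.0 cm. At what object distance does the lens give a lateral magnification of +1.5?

22.7 cm

m = −d_i/d_o ⇒ d_i = −m·d_o.
1/f = 1/d_o + 1/d_i = 1/d_o − 1/(m·d_o) = (1 − 1/m)/d_o, so d_o = f(1 − 1/m) = (68.00)(1 − 1/(+1.5)) = 22.7 cm.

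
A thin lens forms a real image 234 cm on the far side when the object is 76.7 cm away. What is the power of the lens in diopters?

P = +1.73 D

d_i = +234 cm.
1/f = 1/d_o + 1/d_i = 1/(76.7) + 1/(234) = 0.01731 cm⁻¹.
f = 57.77 cm = 0.5777 m, so P = 1/f = +1.73 D.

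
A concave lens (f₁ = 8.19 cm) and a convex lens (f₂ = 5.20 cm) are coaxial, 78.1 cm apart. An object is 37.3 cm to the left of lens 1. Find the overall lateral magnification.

m = -0.0118

f₁ = −8.19 cm (diverging).
Lens 1: 1/d_i1 = 1/(-8.19) − 1/(37.3) = -0.1489, so d_i1 = -6.715 cm; m₁ = −d_i1/d_o1 = +0.1800.
d_o2 = 78.1 − (-6.715) = 84.81 cm.
Lens 2: 1/d_i2 = 1/(5.20) − 1/(84.81) = 0.1805, so d_i2 = 5.540 cm; m₂ = −d_i2/d_o2 = -0.06532.
m = m₁·m₂ = (+0.1800)(-0.06532) = -0.0118.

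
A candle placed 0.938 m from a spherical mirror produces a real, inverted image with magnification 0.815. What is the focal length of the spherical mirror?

m = −d_i/d_o ⇒ d_i = −m·d_o = −(-0.815)·(0.938) = 0.7645 m.
1/f = 1/d_o + 1/d_i = 1/(0.938) + 1/(0.7645) = 2.374, so f = 0.421 m.
Since f is positive, the spherical mirror is concave.

f = 0.421 m (concave)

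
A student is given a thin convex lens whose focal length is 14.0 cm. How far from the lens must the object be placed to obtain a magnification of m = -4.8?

16.9 cm

m = −d_i/d_o ⇒ d_i = −m·d_o.
1/f = 1/d_o + 1/d_i = 1/d_o − 1/(m·d_o) = (1 − 1/m)/d_o, so d_o = f(1 − 1/m) = (14.00)(1 − 1/(-4.8)) = 16.9 cm.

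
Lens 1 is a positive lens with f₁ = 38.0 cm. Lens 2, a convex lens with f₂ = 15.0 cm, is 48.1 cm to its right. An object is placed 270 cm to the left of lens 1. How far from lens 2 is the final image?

5.23 cm

Lens 1: 1/d_i1 = 1/f₁ − 1/d_o1 = 1/(38.0) − 1/(270) = 0.02261, so d_i1 = 44.22 cm.
The intermediate image is 44.22 cm to the right of lens 1, which is 48.1 − (44.22) = 3.880 cm to the left of lens 2, so d_o2 = +3.880 cm.
Lens 2: 1/d_i2 = 1/f₂ − 1/d_o2 = 1/(15.0) − 1/(3.880) = -0.1911, so d_i2 = -5.23 cm.
The final image is virtual, 5.23 cm to the left of lens 2 (overall magnification ≈ -0.22).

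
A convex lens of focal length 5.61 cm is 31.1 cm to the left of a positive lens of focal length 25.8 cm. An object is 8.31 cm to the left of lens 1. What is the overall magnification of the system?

Lens 1: 1/d_i1 = 1/(5.61) − 1/(8.31) = 0.05792, so d_i1 = 17.27 cm; m₁ = −d_i1/d_o1 = -2.078.
d_o2 = 31.1 − (17.27) = 13.83 cm.
Lens 2: 1/d_i2 = 1/(25.8) − 1/(13.83) = -0.03355, so d_i2 = -29.81 cm; m₂ = −d_i2/d_o2 = +2.155.
m = m₁·m₂ = (-2.078)(+2.155) = -4.48.

m = -4.48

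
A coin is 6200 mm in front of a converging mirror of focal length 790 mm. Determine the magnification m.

m = -0.146

1/d_i = 1/f − 1/d_o = 1/(790.0) − 1/(6200) = 0.001105, so d_i = 905.4 mm.
m = −d_i/d_o = −(905.4)/(6200) = -0.146.
The image is real, inverted and reduced, in front of the mirror.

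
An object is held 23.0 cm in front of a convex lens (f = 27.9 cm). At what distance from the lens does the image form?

131 cm

Thin-lens equation: 1/v = 1/f − 1/u = 1/(27.90) − 1/(23.0) = 0.03584 − 0.04348 = -0.007636, so v = -131 cm.
The image is virtual, upright and enlarged, on the same side as the object.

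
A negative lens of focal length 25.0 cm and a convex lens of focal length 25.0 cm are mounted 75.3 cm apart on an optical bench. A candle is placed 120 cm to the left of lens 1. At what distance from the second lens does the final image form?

Lens 1 is diverging, so f₁ = −25.0 cm.
Lens 1: 1/d_i1 = 1/f₁ − 1/d_o1 = 1/(-25.0) − 1/(120) = -0.04833, so d_i1 = -20.69 cm.
The intermediate image is 20.69 cm to the left of lens 1 (virtual), which is 75.3 − (-20.69) = 95.99 cm to the left of lens 2, so d_o2 = +95.99 cm.
Lens 2: 1/d_i2 = 1/f₂ − 1/d_o2 = 1/(25.0) − 1/(95.99) = 0.02958, so d_i2 = 33.8 cm.
The final image is real, 33.8 cm to the right of lens 2 (overall magnification ≈ -0.061).

33.8 cm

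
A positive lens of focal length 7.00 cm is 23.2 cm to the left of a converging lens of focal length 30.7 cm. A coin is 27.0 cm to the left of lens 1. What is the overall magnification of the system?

m = -0.634

Lens 1: 1/d_i1 = 1/(7.00) − 1/(27.0) = 0.1058, so d_i1 = 9.450 cm; m₁ = −d_i1/d_o1 = -0.3500.
d_o2 = 23.2 − (9.450) = 13.75 cm.
Lens 2: 1/d_i2 = 1/(30.7) − 1/(13.75) = -0.04015, so d_i2 = -24.90 cm; m₂ = −d_i2/d_o2 = +1.811.
m = m₁·m₂ = (-0.3500)(+1.811) = -0.634.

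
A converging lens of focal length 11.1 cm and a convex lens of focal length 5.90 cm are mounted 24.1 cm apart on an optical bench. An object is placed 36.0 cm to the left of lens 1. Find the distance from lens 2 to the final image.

22.1 cm

Lens 1: 1/d_i1 = 1/f₁ − 1/d_o1 = 1/(11.1) − 1/(36.0) = 0.06231, so d_i1 = 16.05 cm.
The intermediate image is 16.05 cm to the right of lens 1, which is 24.1 − (16.05) = 8.050 cm to the left of lens 2, so d_o2 = +8.050 cm.
Lens 2: 1/d_i2 = 1/f₂ − 1/d_o2 = 1/(5.90) − 1/(8.050) = 0.04527, so d_i2 = 22.1 cm.
The final image is real, 22.1 cm to the right of lens 2 (overall magnification ≈ 1.2).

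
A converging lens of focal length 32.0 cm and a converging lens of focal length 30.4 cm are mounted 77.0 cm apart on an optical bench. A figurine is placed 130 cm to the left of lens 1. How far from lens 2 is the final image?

Lens 1: 1/d_i1 = 1/f₁ − 1/d_o1 = 1/(32.0) − 1/(130) = 0.02356, so d_i1 = 42.45 cm.
The intermediate image is 42.45 cm to the right of lens 1, which is 77.0 − (42.45) = 34.55 cm to the left of lens 2, so d_o2 = +34.55 cm.
Lens 2: 1/d_i2 = 1/f₂ − 1/d_o2 = 1/(30.4) − 1/(34.55) = 0.003951, so d_i2 = 253 cm.
The final image is real, 253 cm to the right of lens 2 (overall magnification ≈ 2.4).

253 cm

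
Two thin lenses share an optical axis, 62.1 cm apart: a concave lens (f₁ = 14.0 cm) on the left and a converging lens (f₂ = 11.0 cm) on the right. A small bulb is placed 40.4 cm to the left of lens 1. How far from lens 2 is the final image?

13.0 cm

Lens 1 is diverging, so f₁ = −14.0 cm.
Lens 1: 1/d_i1 = 1/f₁ − 1/d_o1 = 1/(-14.0) − 1/(40.4) = -0.09618, so d_i1 = -10.40 cm.
The intermediate image is 10.40 cm to the left of lens 1 (virtual), which is 62.1 − (-10.40) = 72.50 cm to the left of lens 2, so d_o2 = +72.50 cm.
Lens 2: 1/d_i2 = 1/f₂ − 1/d_o2 = 1/(11.0) − 1/(72.50) = 0.07712, so d_i2 = 13.0 cm.
The final image is real, 13.0 cm to the right of lens 2 (overall magnification ≈ -0.046).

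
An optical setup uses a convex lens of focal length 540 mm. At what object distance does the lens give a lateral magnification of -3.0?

m = −d_i/d_o ⇒ d_i = −m·d_o.
1/f = 1/d_o + 1/d_i = 1/d_o − 1/(m·d_o) = (1 − 1/m)/d_o, so d_o = f(1 − 1/m) = (540.0)(1 − 1/(-3.0)) = 720 mm.

720 mm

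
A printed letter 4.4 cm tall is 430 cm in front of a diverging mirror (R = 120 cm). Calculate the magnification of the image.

m = +0.122

f = R/2 = 120/2 = 60.00 cm; for a diverging mirror, f = -60.00 cm.
1/d_i = 1/f − 1/d_o = 1/(-60.00) − 1/(430) = -0.01899, so d_i = -52.65 cm.
m = −d_i/d_o = −(-52.65)/(430) = +0.122.
The image is virtual, upright and reduced, behind the mirror.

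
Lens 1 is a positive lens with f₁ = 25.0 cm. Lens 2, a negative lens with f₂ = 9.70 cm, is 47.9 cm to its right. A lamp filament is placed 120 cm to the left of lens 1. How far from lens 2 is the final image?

6.08 cm

Lens 1: 1/d_i1 = 1/f₁ − 1/d_o1 = 1/(25.0) − 1/(120) = 0.03167, so d_i1 = 31.58 cm.
The intermediate image is 31.58 cm to the right of lens 1, which is 47.9 − (31.58) = 16.32 cm to the left of lens 2, so d_o2 = +16.32 cm.
Lens 2 is diverging, so f₂ = −9.70 cm.
Lens 2: 1/d_i2 = 1/f₂ − 1/d_o2 = 1/(-9.70) − 1/(16.32) = -0.1644, so d_i2 = -6.08 cm.
The final image is virtual, 6.08 cm to the left of lens 2 (overall magnification ≈ -0.098).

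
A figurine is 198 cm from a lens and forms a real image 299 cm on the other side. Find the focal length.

f = 119 cm (converging)

Real image ⇒ d_i = +299 cm.
1/f = 1/d_o + 1/d_i = 1/(198) + 1/(299) = 0.008395, so f = 119 cm.
Since f is positive, the lens is converging.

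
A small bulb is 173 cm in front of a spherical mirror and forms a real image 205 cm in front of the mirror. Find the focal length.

Real image ⇒ d_i = +205 cm.
1/f = 1/d_o + 1/d_i = 1/(173) + 1/(205) = 0.01066, so f = 93.8 cm.
Since f is positive, the spherical mirror is concave.

f = 93.8 cm (concave)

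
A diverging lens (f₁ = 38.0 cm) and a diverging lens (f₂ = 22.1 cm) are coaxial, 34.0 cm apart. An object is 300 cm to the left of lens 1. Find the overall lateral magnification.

m = +0.0277

f₁ = −38.0 cm (diverging).
Lens 1: 1/d_i1 = 1/(-38.0) − 1/(300) = -0.02965, so d_i1 = -33.73 cm; m₁ = −d_i1/d_o1 = +0.1124.
d_o2 = 34.0 − (-33.73) = 67.73 cm.
f₂ = −22.1 cm (diverging).
Lens 2: 1/d_i2 = 1/(-22.1) − 1/(67.73) = -0.06001, so d_i2 = -16.66 cm; m₂ = −d_i2/d_o2 = +0.2460.
m = m₁·m₂ = (+0.1124)(+0.2460) = +0.0277.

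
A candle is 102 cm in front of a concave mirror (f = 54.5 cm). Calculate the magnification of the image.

m = -1.15

1/d_i = 1/f − 1/d_o = 1/(54.50) − 1/(102) = 0.008545, so d_i = 117.0 cm.
m = −d_i/d_o = −(117.0)/(102) = -1.15.
The image is real, inverted and enlarged, in front of the mirror.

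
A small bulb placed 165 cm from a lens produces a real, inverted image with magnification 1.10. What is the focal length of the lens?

m = −d_i/d_o ⇒ d_i = −m·d_o = −(-1.10)·(165) = 181.5 cm.
1/f = 1/d_o + 1/d_i = 1/(165) + 1/(181.5) = 0.01157, so f = 86.4 cm.
Since f is positive, the lens is converging.

f = 86.4 cm (converging)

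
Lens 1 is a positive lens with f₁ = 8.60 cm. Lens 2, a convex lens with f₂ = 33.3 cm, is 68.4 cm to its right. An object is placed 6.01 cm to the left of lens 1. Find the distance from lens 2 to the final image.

53.4 cm

Lens 1: 1/d_i1 = 1/f₁ − 1/d_o1 = 1/(8.60) − 1/(6.01) = -0.05011, so d_i1 = -19.96 cm.
The intermediate image is 19.96 cm to the left of lens 1 (virtual), which is 68.4 − (-19.96) = 88.36 cm to the left of lens 2, so d_o2 = +88.36 cm.
Lens 2: 1/d_i2 = 1/f₂ − 1/d_o2 = 1/(33.3) − 1/(88.36) = 0.01871, so d_i2 = 53.4 cm.
The final image is real, 53.4 cm to the right of lens 2 (overall magnification ≈ -2.0).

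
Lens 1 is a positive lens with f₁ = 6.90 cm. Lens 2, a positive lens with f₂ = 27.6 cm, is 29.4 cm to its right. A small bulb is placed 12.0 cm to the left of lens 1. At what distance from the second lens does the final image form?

25.2 cm

Lens 1: 1/d_i1 = 1/f₁ − 1/d_o1 = 1/(6.90) − 1/(12.0) = 0.06159, so d_i1 = 16.24 cm.
The intermediate image is 16.24 cm to the right of lens 1, which is 29.4 − (16.24) = 13.16 cm to the left of lens 2, so d_o2 = +13.16 cm.
Lens 2: 1/d_i2 = 1/f₂ − 1/d_o2 = 1/(27.6) − 1/(13.16) = -0.03976, so d_i2 = -25.2 cm.
The final image is virtual, 25.2 cm to the left of lens 2 (overall magnification ≈ -2.6).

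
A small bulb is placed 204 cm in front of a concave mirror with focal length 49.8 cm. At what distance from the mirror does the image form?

Mirror equation: 1/q = 1/f − 1/p = 1/(49.80) − 1/(204) = 0.02008 − 0.004902 = 0.01518, so q = 65.9 cm.
The image is real, inverted and reduced, in front of the mirror.

65.9 cm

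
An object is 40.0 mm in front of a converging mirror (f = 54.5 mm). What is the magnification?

1/d_i = 1/f − 1/d_o = 1/(54.50) − 1/(40.0) = -0.006651, so d_i = -150.3 mm.
m = −d_i/d_o = −(-150.3)/(40.0) = +3.76.
The image is virtual, upright and enlarged, behind the mirror.

m = +3.76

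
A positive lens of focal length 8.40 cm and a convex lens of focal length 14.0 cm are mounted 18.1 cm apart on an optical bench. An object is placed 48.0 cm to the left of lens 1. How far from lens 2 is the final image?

18.2 cm

Lens 1: 1/d_i1 = 1/f₁ − 1/d_o1 = 1/(8.40) − 1/(48.0) = 0.09821, so d_i1 = 10.18 cm.
The intermediate image is 10.18 cm to the right of lens 1, which is 18.1 − (10.18) = 7.920 cm to the left of lens 2, so d_o2 = +7.920 cm.
Lens 2: 1/d_i2 = 1/f₂ − 1/d_o2 = 1/(14.0) − 1/(7.920) = -0.05483, so d_i2 = -18.2 cm.
The final image is virtual, 18.2 cm to the left of lens 2 (overall magnification ≈ -0.49).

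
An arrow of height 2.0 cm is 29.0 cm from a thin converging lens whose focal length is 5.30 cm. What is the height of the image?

0.447 cm

1/d_i = 1/f − 1/d_o = 1/(5.300) − 1/(29.0) = 0.1542, so d_i = 6.485 cm.
m = −d_i/d_o = -0.2236.
|h_i| = |m|·h_o = 0.2236 × 2.0 = 0.447 cm. The image is real, inverted and reduced, on the far side of the lens.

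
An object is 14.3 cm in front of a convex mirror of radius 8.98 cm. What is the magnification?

m = +0.239

f = R/2 = 8.98/2 = 4.490 cm; for a convex mirror, f = -4.490 cm.
1/d_i = 1/f − 1/d_o = 1/(-4.490) − 1/(14.3) = -0.2926, so d_i = -3.417 cm.
m = −d_i/d_o = −(-3.417)/(14.3) = +0.239.
The image is virtual, upright and reduced, behind the mirror.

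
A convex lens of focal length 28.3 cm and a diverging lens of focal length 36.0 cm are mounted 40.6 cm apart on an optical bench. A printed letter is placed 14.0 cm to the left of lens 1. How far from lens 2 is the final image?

Lens 1: 1/d_i1 = 1/f₁ − 1/d_o1 = 1/(28.3) − 1/(14.0) = -0.03609, so d_i1 = -27.71 cm.
The intermediate image is 27.71 cm to the left of lens 1 (virtual), which is 40.6 − (-27.71) = 68.31 cm to the left of lens 2, so d_o2 = +68.31 cm.
Lens 2 is diverging, so f₂ = −36.0 cm.
Lens 2: 1/d_i2 = 1/f₂ − 1/d_o2 = 1/(-36.0) − 1/(68.31) = -0.04242, so d_i2 = -23.6 cm.
The final image is virtual, 23.6 cm to the left of lens 2 (overall magnification ≈ 0.68).

23.6 cm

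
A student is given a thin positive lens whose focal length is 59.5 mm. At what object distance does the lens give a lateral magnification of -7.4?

67.5 mm

m = −d_i/d_o ⇒ d_i = −m·d_o.
1/f = 1/d_o + 1/d_i = 1/d_o − 1/(m·d_o) = (1 − 1/m)/d_o, so d_o = f(1 − 1/m) = (59.50)(1 − 1/(-7.4)) = 67.5 mm.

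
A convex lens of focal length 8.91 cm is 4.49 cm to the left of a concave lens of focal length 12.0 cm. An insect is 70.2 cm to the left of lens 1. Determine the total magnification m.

m = -0.278

Lens 1: 1/d_i1 = 1/(8.91) − 1/(70.2) = 0.09799, so d_i1 = 10.21 cm; m₁ = −d_i1/d_o1 = -0.1454.
d_o2 = 4.49 − (10.21) = -5.720 cm (virtual object).
f₂ = −12.0 cm (diverging).
Lens 2: 1/d_i2 = 1/(-12.0) − 1/(-5.720) = 0.09149, so d_i2 = 10.93 cm; m₂ = −d_i2/d_o2 = +1.911.
m = m₁·m₂ = (-0.1454)(+1.911) = -0.278.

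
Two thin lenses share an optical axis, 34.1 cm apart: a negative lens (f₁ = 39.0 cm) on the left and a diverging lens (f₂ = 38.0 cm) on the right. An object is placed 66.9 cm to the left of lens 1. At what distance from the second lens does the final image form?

23.1 cm

Lens 1 is diverging, so f₁ = −39.0 cm.
Lens 1: 1/d_i1 = 1/f₁ − 1/d_o1 = 1/(-39.0) − 1/(66.9) = -0.04059, so d_i1 = -24.64 cm.
The intermediate image is 24.64 cm to the left of lens 1 (virtual), which is 34.1 − (-24.64) = 58.74 cm to the left of lens 2, so d_o2 = +58.74 cm.
Lens 2 is diverging, so f₂ = −38.0 cm.
Lens 2: 1/d_i2 = 1/f₂ − 1/d_o2 = 1/(-38.0) − 1/(58.74) = -0.04334, so d_i2 = -23.1 cm.
The final image is virtual, 23.1 cm to the left of lens 2 (overall magnification ≈ 0.14).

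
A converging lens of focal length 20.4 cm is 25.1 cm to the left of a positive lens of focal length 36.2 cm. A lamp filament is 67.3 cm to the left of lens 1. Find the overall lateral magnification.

Lens 1: 1/d_i1 = 1/(20.4) − 1/(67.3) = 0.03416, so d_i1 = 29.27 cm; m₁ = −d_i1/d_o1 = -0.4349.
d_o2 = 25.1 − (29.27) = -4.170 cm (virtual object).
Lens 2: 1/d_i2 = 1/(36.2) − 1/(-4.170) = 0.2674, so d_i2 = 3.739 cm; m₂ = −d_i2/d_o2 = +0.8967.
m = m₁·m₂ = (-0.4349)(+0.8967) = -0.390.

m = -0.390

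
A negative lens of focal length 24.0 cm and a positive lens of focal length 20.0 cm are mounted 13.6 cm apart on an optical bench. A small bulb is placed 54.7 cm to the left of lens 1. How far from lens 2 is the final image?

Lens 1 is diverging, so f₁ = −24.0 cm.
Lens 1: 1/d_i1 = 1/f₁ − 1/d_o1 = 1/(-24.0) − 1/(54.7) = -0.05995, so d_i1 = -16.68 cm.
The intermediate image is 16.68 cm to the left of lens 1 (virtual), which is 13.6 − (-16.68) = 30.28 cm to the left of lens 2, so d_o2 = +30.28 cm.
Lens 2: 1/d_i2 = 1/f₂ − 1/d_o2 = 1/(20.0) − 1/(30.28) = 0.01697, so d_i2 = 58.9 cm.
The final image is real, 58.9 cm to the right of lens 2 (overall magnification ≈ -0.59).

58.9 cm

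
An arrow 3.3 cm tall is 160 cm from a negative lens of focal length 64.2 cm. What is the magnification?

m = +0.286

For a negative lens, f = -64.2 cm.
1/d_i = 1/f − 1/d_o = 1/(-64.20) − 1/(160) = -0.02183, so d_i = -45.82 cm.
m = −d_i/d_o = −(-45.82)/(160) = +0.286.
The image is virtual, upright and reduced, on the same side as the object.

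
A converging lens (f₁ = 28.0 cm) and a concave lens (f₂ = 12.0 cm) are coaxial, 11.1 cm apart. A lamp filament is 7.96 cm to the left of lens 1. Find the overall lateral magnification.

m = +0.490

Lens 1: 1/d_i1 = 1/(28.0) − 1/(7.96) = -0.08991, so d_i1 = -11.12 cm; m₁ = −d_i1/d_o1 = +1.397.
d_o2 = 11.1 − (-11.12) = 22.22 cm.
f₂ = −12.0 cm (diverging).
Lens 2: 1/d_i2 = 1/(-12.0) − 1/(22.22) = -0.1283, so d_i2 = -7.792 cm; m₂ = −d_i2/d_o2 = +0.3507.
m = m₁·m₂ = (+1.397)(+0.3507) = +0.490.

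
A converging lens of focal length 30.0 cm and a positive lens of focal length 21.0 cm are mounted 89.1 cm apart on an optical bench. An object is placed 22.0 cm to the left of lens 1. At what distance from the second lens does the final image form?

23.9 cm

Lens 1: 1/d_i1 = 1/f₁ − 1/d_o1 = 1/(30.0) − 1/(22.0) = -0.01212, so d_i1 = -82.50 cm.
The intermediate image is 82.50 cm to the left of lens 1 (virtual), which is 89.1 − (-82.50) = 171.6 cm to the left of lens 2, so d_o2 = +171.6 cm.
Lens 2: 1/d_i2 = 1/f₂ − 1/d_o2 = 1/(21.0) − 1/(171.6) = 0.04179, so d_i2 = 23.9 cm.
The final image is real, 23.9 cm to the right of lens 2 (overall magnification ≈ -0.52).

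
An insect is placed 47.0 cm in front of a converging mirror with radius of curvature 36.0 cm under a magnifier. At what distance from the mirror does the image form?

29.2 cm

f = R/2 = 36.0/2 = 18.00 cm.
Mirror equation: 1/s_i = 1/f − 1/s_o = 1/(18.00) − 1/(47.0) = 0.05556 − 0.02128 = 0.03428, so s_i = 29.2 cm.
The image is real, inverted and reduced, in front of the mirror.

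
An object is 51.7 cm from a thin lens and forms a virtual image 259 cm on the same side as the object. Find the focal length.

Virtual image ⇒ d_i = −259 cm.
1/f = 1/d_o + 1/d_i = 1/(51.7) + 1/(-259) = 0.01548, so f = 64.6 cm.
Since f is positive, the thin lens is converging.

f = 64.6 cm (converging)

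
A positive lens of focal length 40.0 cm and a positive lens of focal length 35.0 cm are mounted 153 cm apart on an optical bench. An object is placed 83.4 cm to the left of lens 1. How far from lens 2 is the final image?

Lens 1: 1/d_i1 = 1/f₁ − 1/d_o1 = 1/(40.0) − 1/(83.4) = 0.01301, so d_i1 = 76.87 cm.
The intermediate image is 76.87 cm to the right of lens 1, which is 153 − (76.87) = 76.13 cm to the left of lens 2, so d_o2 = +76.13 cm.
Lens 2: 1/d_i2 = 1/f₂ − 1/d_o2 = 1/(35.0) − 1/(76.13) = 0.01544, so d_i2 = 64.8 cm.
The final image is real, 64.8 cm to the right of lens 2 (overall magnification ≈ 0.78).

64.8 cm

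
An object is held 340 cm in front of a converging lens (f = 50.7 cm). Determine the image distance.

Thin-lens equation: 1/d_i = 1/f − 1/d_o = 1/(50.70) − 1/(340) = 0.01972 − 0.002941 = 0.01678, so d_i = 59.6 cm.
The image is real, inverted and reduced, on the far side of the lens.

59.6 cm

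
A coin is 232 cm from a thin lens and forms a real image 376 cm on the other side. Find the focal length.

f = 143 cm (converging)

Real image ⇒ d_i = +376 cm.
1/f = 1/d_o + 1/d_i = 1/(232) + 1/(376) = 0.006970, so f = 143 cm.
Since f is positive, the thin lens is converging.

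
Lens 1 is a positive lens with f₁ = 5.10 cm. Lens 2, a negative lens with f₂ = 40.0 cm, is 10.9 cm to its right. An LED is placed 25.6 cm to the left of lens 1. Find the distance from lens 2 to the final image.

Lens 1: 1/d_i1 = 1/f₁ − 1/d_o1 = 1/(5.10) − 1/(25.6) = 0.1570, so d_i1 = 6.369 cm.
The intermediate image is 6.369 cm to the right of lens 1, which is 10.9 − (6.369) = 4.531 cm to the left of lens 2, so d_o2 = +4.531 cm.
Lens 2 is diverging, so f₂ = −40.0 cm.
Lens 2: 1/d_i2 = 1/f₂ − 1/d_o2 = 1/(-40.0) − 1/(4.531) = -0.2457, so d_i2 = -4.07 cm.
The final image is virtual, 4.07 cm to the left of lens 2 (overall magnification ≈ -0.22).

4.07 cm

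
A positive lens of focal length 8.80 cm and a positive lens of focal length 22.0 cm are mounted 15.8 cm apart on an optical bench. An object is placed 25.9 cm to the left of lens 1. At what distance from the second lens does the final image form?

Lens 1: 1/d_i1 = 1/f₁ − 1/d_o1 = 1/(8.80) − 1/(25.9) = 0.07503, so d_i1 = 13.33 cm.
The intermediate image is 13.33 cm to the right of lens 1, which is 15.8 − (13.33) = 2.470 cm to the left of lens 2, so d_o2 = +2.470 cm.
Lens 2: 1/d_i2 = 1/f₂ − 1/d_o2 = 1/(22.0) − 1/(2.470) = -0.3594, so d_i2 = -2.78 cm.
The final image is virtual, 2.78 cm to the left of lens 2 (overall magnification ≈ -0.58).

2.78 cm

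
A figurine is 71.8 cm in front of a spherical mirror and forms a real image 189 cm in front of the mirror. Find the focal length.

Real image ⇒ d_i = +189 cm.
1/f = 1/d_o + 1/d_i = 1/(71.8) + 1/(189) = 0.01922, so f = 52.0 cm.
Since f is positive, the spherical mirror is concave.

f = 52.0 cm (concave)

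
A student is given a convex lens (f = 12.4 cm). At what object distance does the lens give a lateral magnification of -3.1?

m = −d_i/d_o ⇒ d_i = −m·d_o.
1/f = 1/d_o + 1/d_i = 1/d_o − 1/(m·d_o) = (1 − 1/m)/d_o, so d_o = f(1 − 1/m) = (12.40)(1 − 1/(-3.1)) = 16.4 cm.

16.4 cm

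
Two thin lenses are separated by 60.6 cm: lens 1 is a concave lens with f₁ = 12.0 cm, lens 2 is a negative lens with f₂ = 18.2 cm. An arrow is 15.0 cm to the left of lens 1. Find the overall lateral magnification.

f₁ = −12.0 cm (diverging).
Lens 1: 1/d_i1 = 1/(-12.0) − 1/(15.0) = -0.1500, so d_i1 = -6.667 cm; m₁ = −d_i1/d_o1 = +0.4445.
d_o2 = 60.6 − (-6.667) = 67.27 cm.
f₂ = −18.2 cm (diverging).
Lens 2: 1/d_i2 = 1/(-18.2) − 1/(67.27) = -0.06981, so d_i2 = -14.32 cm; m₂ = −d_i2/d_o2 = +0.2129.
m = m₁·m₂ = (+0.4445)(+0.2129) = +0.0946.

m = +0.0946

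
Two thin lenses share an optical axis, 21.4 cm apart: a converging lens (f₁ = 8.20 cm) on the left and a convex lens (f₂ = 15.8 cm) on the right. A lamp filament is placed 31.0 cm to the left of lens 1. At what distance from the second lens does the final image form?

29.2 cm

Lens 1: 1/d_i1 = 1/f₁ − 1/d_o1 = 1/(8.20) − 1/(31.0) = 0.08969, so d_i1 = 11.15 cm.
The intermediate image is 11.15 cm to the right of lens 1, which is 21.4 − (11.15) = 10.25 cm to the left of lens 2, so d_o2 = +10.25 cm.
Lens 2: 1/d_i2 = 1/f₂ − 1/d_o2 = 1/(15.8) − 1/(10.25) = -0.03427, so d_i2 = -29.2 cm.
The final image is virtual, 29.2 cm to the left of lens 2 (overall magnification ≈ -1.0).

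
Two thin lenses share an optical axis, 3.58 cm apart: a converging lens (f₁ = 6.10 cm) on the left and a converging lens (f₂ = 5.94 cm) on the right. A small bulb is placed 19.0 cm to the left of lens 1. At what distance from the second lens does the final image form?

Lens 1: 1/d_i1 = 1/f₁ − 1/d_o1 = 1/(6.10) − 1/(19.0) = 0.1113, so d_i1 = 8.984 cm.
The intermediate image is 8.984 cm to the right of lens 1, which lies 5.404 cm to the right of lens 2 — a virtual object — so d_o2 = −5.404 cm.
Lens 2: 1/d_i2 = 1/f₂ − 1/d_o2 = 1/(5.94) − 1/(-5.404) = 0.3534, so d_i2 = 2.83 cm.
The final image is real, 2.83 cm to the right of lens 2 (overall magnification ≈ -0.25).

2.83 cm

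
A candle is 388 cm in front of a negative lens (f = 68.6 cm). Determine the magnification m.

For a negative lens, f = -68.6 cm.
1/d_i = 1/f − 1/d_o = 1/(-68.60) − 1/(388) = -0.01715, so d_i = -58.29 cm.
m = −d_i/d_o = −(-58.29)/(388) = +0.150.
The image is virtual, upright and reduced, on the same side as the object.

m = +0.150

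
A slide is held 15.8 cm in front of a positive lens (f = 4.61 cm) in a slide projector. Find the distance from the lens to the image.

Thin-lens equation: 1/s_i = 1/f − 1/s_o = 1/(4.610) − 1/(15.8) = 0.2169 − 0.06329 = 0.1536, so s_i = 6.51 cm.
The image is real, inverted and reduced, on the far side of the lens.

6.51 cm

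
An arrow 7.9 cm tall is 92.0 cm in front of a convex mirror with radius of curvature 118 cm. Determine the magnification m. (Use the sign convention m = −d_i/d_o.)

m = +0.391

f = R/2 = 118/2 = 59.00 cm; for a convex mirror, f = -59.00 cm.
1/d_i = 1/f − 1/d_o = 1/(-59.00) − 1/(92.0) = -0.02782, so d_i = -35.95 cm.
m = −d_i/d_o = −(-35.95)/(92.0) = +0.391.
The image is virtual, upright and reduced, behind the mirror.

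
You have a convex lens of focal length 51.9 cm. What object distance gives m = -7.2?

m = −d_i/d_o ⇒ d_i = −m·d_o.
1/f = 1/d_o + 1/d_i = 1/d_o − 1/(m·d_o) = (1 − 1/m)/d_o, so d_o = f(1 − 1/m) = (51.90)(1 − 1/(-7.2)) = 59.1 cm.

59.1 cm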